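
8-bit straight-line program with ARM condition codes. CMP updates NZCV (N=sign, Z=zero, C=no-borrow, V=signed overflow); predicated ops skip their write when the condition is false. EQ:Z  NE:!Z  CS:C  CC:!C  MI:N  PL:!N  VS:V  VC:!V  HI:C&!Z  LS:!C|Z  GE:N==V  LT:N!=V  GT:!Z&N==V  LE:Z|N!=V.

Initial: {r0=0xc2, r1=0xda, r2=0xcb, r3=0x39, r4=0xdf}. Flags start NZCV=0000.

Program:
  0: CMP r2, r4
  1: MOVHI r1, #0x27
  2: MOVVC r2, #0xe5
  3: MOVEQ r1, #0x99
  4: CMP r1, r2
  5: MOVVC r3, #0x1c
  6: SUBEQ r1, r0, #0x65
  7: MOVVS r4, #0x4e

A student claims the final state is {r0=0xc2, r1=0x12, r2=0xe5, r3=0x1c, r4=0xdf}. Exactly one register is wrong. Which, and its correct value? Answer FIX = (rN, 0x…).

[0] flags=1000 → (cmp)
[1] flags=1000 HI?F → skip
[2] flags=1000 VC?T → r2=0xe5
[3] flags=1000 EQ?F → skip
[4] flags=1000 → (cmp)
[5] flags=1000 VC?T → r3=0x1c
[6] flags=1000 EQ?F → skip
[7] flags=1000 VS?F → skip

FIX = (r1, 0xda)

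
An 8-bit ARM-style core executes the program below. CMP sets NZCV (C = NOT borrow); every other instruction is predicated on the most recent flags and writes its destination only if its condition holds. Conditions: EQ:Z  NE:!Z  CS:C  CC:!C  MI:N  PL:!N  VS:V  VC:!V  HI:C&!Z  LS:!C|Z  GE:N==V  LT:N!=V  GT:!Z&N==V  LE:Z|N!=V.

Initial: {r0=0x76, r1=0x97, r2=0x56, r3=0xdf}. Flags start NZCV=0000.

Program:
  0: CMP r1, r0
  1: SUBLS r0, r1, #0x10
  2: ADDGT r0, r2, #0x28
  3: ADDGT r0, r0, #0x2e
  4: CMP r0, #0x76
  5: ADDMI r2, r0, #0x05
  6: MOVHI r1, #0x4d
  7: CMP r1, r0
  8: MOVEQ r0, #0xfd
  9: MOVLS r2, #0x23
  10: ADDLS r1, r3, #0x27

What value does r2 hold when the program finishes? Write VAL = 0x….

VAL = 0x56

[0] flags=0011 → (cmp)
[1] flags=0011 LS?F → skip
[2] flags=0011 GT?F → skip
[3] flags=0011 GT?F → skip
[4] flags=0110 → (cmp)
[5] flags=0110 MI?F → skip
[6] flags=0110 HI?F → skip
[7] flags=0011 → (cmp)
[8] flags=0011 EQ?F → skip
[9] flags=0011 LS?F → skip
[10] flags=0011 LS?F → skip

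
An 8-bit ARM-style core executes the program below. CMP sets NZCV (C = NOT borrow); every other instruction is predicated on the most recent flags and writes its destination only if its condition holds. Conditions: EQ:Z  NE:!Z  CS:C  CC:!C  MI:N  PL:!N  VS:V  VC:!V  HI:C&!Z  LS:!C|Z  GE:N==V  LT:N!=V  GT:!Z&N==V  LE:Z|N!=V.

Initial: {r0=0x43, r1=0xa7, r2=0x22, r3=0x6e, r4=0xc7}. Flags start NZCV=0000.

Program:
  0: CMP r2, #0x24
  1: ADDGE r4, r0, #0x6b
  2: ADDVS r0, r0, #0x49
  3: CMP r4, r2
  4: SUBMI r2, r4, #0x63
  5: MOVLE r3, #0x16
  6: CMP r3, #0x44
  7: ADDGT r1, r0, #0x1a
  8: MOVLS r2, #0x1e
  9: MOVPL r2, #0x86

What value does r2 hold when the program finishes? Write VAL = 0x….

[0] flags=1000 → (cmp)
[1] flags=1000 GE?F → skip
[2] flags=1000 VS?F → skip
[3] flags=1010 → (cmp)
[4] flags=1010 MI?T → r2=0x64
[5] flags=1010 LE?T → r3=0x16
[6] flags=1000 → (cmp)
[7] flags=1000 GT?F → skip
[8] flags=1000 LS?T → r2=0x1e
[9] flags=1000 PL?F → skip

VAL = 0x1e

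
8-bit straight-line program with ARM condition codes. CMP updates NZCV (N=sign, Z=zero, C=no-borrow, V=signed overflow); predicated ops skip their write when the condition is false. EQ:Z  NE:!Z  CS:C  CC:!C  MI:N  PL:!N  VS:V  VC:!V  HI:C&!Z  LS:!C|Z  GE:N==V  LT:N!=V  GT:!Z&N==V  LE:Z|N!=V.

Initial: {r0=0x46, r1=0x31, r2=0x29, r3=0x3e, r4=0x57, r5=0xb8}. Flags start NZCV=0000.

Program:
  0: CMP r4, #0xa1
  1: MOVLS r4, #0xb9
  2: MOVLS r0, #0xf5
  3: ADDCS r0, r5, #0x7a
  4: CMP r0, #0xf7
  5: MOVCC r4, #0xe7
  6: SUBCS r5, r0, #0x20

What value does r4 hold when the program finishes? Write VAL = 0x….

[0] flags=1001 → (cmp)
[1] flags=1001 LS?T → r4=0xb9
[2] flags=1001 LS?T → r0=0xf5
[3] flags=1001 CS?F → skip
[4] flags=1000 → (cmp)
[5] flags=1000 CC?T → r4=0xe7
[6] flags=1000 CS?F → skip

VAL = 0xe7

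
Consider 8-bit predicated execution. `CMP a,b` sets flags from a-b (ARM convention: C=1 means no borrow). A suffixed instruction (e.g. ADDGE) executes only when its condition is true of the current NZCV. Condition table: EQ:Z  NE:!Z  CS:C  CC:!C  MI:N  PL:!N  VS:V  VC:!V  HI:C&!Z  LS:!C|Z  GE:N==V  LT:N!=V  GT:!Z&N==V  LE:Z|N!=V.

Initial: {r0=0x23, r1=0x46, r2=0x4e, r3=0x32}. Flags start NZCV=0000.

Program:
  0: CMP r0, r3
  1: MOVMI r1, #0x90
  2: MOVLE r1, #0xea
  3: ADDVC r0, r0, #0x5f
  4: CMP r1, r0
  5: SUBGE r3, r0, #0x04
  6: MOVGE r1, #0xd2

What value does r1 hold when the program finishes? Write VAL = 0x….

[0] flags=1000 → (cmp)
[1] flags=1000 MI?T → r1=0x90
[2] flags=1000 LE?T → r1=0xea
[3] flags=1000 VC?T → r0=0x82
[4] flags=0010 → (cmp)
[5] flags=0010 GE?T → r3=0x7e
[6] flags=0010 GE?T → r1=0xd2

VAL = 0xd2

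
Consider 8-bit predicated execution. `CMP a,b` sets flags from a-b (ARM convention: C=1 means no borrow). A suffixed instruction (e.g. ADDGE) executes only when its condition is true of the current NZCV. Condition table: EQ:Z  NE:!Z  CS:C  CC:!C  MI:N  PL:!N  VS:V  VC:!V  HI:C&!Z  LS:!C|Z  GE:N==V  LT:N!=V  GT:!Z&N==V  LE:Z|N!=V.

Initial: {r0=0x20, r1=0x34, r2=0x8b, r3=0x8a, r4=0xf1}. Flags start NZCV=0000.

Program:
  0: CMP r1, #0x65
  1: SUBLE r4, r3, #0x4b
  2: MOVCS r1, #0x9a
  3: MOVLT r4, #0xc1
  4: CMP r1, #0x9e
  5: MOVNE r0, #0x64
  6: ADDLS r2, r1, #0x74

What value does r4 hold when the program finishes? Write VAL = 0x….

[0] flags=1000 → (cmp)
[1] flags=1000 LE?T → r4=0x3f
[2] flags=1000 CS?F → skip
[3] flags=1000 LT?T → r4=0xc1
[4] flags=1001 → (cmp)
[5] flags=1001 NE?T → r0=0x64
[6] flags=1001 LS?T → r2=0xa8

VAL = 0xc1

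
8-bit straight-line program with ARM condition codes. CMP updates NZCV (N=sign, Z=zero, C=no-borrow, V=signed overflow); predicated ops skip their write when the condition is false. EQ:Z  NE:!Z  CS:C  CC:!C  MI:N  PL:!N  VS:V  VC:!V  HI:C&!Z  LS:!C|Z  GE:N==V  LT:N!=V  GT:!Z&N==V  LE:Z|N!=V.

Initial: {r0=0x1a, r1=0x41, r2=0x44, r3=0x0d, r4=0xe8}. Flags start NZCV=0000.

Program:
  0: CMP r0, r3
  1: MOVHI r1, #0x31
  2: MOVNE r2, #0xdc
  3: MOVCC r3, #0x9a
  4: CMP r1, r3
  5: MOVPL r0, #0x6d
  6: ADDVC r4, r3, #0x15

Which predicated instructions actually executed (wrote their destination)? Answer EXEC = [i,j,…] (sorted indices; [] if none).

0: ✓ CMP  NZCV=0010
1: ✓ MOVHI  r1←0x31
2: ✓ MOVNE  r2←0xdc
3: · MOVCC
4: ✓ CMP  NZCV=0010
5: ✓ MOVPL  r0←0x6d
6: ✓ ADDVC  r4←0x22

EXEC = [1,2,5,6]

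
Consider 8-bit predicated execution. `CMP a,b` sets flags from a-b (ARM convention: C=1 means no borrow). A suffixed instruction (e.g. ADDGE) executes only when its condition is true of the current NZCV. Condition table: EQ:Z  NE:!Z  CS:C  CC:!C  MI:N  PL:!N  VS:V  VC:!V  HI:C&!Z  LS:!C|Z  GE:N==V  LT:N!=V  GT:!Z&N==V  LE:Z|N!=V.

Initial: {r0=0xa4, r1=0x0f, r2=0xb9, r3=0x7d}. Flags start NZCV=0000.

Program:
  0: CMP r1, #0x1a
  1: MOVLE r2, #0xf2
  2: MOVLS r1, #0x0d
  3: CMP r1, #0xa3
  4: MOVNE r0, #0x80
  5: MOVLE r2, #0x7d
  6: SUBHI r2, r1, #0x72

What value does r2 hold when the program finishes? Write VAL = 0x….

VAL = 0xf2

[0] flags=1000 → (cmp)
[1] flags=1000 LE?T → r2=0xf2
[2] flags=1000 LS?T → r1=0x0d
[3] flags=0000 → (cmp)
[4] flags=0000 NE?T → r0=0x80
[5] flags=0000 LE?F → skip
[6] flags=0000 HI?F → skip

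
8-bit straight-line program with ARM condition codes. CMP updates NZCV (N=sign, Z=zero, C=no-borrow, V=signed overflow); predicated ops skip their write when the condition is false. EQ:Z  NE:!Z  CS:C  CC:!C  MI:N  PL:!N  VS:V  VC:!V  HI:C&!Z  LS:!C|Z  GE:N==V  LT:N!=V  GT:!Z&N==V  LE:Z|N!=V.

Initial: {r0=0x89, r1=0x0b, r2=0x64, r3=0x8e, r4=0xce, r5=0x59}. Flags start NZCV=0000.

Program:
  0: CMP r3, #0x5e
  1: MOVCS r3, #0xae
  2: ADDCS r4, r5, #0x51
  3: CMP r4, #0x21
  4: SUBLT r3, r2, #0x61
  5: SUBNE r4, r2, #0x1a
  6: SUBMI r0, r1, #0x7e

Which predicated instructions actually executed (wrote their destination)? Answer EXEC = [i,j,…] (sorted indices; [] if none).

EXEC = [1,2,4,5,6]

0: ✓ CMP  NZCV=0011
1: ✓ MOVCS  r3←0xae
2: ✓ ADDCS  r4←0xaa
3: ✓ CMP  NZCV=1010
4: ✓ SUBLT  r3←0x03
5: ✓ SUBNE  r4←0x4a
6: ✓ SUBMI  r0←0x8d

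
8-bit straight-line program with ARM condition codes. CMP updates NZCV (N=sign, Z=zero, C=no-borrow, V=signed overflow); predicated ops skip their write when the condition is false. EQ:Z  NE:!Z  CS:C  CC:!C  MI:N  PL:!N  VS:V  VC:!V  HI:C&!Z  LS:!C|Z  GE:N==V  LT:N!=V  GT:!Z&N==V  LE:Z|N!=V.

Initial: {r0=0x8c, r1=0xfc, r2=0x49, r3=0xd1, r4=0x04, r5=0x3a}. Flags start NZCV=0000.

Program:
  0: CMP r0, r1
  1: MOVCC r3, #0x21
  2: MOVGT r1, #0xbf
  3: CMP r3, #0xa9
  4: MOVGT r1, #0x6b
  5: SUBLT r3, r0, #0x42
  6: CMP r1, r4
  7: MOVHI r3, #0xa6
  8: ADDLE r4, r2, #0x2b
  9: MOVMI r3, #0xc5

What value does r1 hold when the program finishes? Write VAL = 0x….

VAL = 0x6b

[0] flags=1000 → (cmp)
[1] flags=1000 CC?T → r3=0x21
[2] flags=1000 GT?F → skip
[3] flags=0000 → (cmp)
[4] flags=0000 GT?T → r1=0x6b
[5] flags=0000 LT?F → skip
[6] flags=0010 → (cmp)
[7] flags=0010 HI?T → r3=0xa6
[8] flags=0010 LE?F → skip
[9] flags=0010 MI?F → skip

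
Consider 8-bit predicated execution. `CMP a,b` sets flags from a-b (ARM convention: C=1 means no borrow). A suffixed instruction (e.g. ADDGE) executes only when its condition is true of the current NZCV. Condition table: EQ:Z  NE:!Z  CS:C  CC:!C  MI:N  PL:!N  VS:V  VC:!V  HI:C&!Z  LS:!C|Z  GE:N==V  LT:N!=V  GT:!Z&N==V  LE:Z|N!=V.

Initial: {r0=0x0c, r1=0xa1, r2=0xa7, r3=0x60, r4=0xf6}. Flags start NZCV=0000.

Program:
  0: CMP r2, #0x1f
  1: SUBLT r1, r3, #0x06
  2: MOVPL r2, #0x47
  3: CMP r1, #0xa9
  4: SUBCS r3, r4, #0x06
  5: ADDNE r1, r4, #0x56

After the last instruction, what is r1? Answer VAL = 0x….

VAL = 0x4c

0: ✓ CMP  NZCV=1010
1: ✓ SUBLT  r1←0x5a
2: · MOVPL
3: ✓ CMP  NZCV=1001
4: · SUBCS
5: ✓ ADDNE  r1←0x4c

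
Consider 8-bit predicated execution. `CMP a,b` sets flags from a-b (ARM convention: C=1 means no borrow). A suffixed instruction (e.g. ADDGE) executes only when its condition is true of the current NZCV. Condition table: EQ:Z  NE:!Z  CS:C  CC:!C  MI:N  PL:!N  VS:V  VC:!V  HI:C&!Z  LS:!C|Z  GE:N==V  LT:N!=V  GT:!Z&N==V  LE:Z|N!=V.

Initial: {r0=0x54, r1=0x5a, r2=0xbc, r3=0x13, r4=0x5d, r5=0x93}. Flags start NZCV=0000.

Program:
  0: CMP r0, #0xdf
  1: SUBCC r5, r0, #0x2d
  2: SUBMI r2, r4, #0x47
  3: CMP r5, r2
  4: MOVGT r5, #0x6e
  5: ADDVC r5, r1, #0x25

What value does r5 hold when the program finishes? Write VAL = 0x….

VAL = 0x7f

0: ✓ CMP  NZCV=0000
1: ✓ SUBCC  r5←0x27
2: · SUBMI
3: ✓ CMP  NZCV=0000
4: ✓ MOVGT  r5←0x6e
5: ✓ ADDVC  r5←0x7f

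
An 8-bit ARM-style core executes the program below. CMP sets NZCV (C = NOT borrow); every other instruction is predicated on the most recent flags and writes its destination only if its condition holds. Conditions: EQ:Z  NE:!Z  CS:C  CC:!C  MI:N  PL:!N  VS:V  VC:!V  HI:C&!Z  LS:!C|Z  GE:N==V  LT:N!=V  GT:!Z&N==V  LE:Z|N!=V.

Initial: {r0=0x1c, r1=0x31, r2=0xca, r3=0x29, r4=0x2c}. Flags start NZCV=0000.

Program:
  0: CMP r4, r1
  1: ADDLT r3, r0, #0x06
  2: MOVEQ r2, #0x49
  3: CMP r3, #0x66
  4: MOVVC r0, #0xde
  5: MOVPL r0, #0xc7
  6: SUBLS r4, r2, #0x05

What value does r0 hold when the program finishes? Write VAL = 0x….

VAL = 0xde

[0] flags=1000 → (cmp)
[1] flags=1000 LT?T → r3=0x22
[2] flags=1000 EQ?F → skip
[3] flags=1000 → (cmp)
[4] flags=1000 VC?T → r0=0xde
[5] flags=1000 PL?F → skip
[6] flags=1000 LS?T → r4=0xc5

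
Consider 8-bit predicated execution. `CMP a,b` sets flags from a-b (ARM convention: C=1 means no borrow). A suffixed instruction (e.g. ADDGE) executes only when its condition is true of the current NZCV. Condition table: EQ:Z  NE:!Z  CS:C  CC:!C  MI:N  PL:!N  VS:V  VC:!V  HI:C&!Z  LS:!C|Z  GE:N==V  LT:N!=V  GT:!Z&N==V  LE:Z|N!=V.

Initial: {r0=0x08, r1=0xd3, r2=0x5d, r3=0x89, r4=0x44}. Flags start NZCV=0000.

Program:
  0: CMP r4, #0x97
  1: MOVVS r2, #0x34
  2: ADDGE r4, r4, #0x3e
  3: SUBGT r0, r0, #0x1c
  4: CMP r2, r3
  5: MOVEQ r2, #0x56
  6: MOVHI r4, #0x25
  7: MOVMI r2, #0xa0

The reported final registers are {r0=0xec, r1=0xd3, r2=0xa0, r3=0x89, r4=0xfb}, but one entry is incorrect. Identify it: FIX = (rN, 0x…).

[0] flags=1001 → (cmp)
[1] flags=1001 VS?T → r2=0x34
[2] flags=1001 GE?T → r4=0x82
[3] flags=1001 GT?T → r0=0xec
[4] flags=1001 → (cmp)
[5] flags=1001 EQ?F → skip
[6] flags=1001 HI?F → skip
[7] flags=1001 MI?T → r2=0xa0

FIX = (r4, 0x82)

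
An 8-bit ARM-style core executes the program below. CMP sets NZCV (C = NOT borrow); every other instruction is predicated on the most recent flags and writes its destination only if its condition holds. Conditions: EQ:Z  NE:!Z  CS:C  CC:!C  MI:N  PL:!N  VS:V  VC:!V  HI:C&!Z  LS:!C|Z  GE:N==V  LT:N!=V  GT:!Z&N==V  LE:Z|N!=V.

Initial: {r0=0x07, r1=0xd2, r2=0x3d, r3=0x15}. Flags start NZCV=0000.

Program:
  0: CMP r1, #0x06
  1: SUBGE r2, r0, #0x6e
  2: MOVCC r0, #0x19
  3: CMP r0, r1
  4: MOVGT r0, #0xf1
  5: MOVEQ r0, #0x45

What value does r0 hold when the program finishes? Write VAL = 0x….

[0] flags=1010 → (cmp)
[1] flags=1010 GE?F → skip
[2] flags=1010 CC?F → skip
[3] flags=0000 → (cmp)
[4] flags=0000 GT?T → r0=0xf1
[5] flags=0000 EQ?F → skip

VAL = 0xf1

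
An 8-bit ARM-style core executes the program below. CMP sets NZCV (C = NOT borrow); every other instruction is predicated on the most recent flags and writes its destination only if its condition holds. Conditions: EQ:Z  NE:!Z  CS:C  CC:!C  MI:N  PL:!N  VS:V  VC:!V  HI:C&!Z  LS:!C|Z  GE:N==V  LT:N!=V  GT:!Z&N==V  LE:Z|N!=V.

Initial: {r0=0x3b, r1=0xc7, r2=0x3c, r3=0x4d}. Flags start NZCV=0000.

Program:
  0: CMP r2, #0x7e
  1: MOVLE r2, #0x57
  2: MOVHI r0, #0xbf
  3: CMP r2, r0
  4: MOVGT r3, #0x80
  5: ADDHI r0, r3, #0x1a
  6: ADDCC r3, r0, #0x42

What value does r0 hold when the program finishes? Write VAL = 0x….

0: ✓ CMP  NZCV=1000
1: ✓ MOVLE  r2←0x57
2: · MOVHI
3: ✓ CMP  NZCV=0010
4: ✓ MOVGT  r3←0x80
5: ✓ ADDHI  r0←0x9a
6: · ADDCC

VAL = 0x9a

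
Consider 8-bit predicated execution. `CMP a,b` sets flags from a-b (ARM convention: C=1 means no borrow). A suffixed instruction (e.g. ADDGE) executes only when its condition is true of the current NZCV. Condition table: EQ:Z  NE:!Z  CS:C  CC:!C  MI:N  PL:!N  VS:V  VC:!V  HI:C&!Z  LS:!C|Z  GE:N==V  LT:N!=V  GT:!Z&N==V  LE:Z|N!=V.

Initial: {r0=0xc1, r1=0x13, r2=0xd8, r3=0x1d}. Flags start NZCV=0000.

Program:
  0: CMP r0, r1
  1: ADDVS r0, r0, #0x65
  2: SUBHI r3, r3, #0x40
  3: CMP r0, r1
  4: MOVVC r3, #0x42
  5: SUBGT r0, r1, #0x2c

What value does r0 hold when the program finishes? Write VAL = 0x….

VAL = 0xc1

0: ✓ CMP  NZCV=1010
1: · ADDVS
2: ✓ SUBHI  r3←0xdd
3: ✓ CMP  NZCV=1010
4: ✓ MOVVC  r3←0x42
5: · SUBGT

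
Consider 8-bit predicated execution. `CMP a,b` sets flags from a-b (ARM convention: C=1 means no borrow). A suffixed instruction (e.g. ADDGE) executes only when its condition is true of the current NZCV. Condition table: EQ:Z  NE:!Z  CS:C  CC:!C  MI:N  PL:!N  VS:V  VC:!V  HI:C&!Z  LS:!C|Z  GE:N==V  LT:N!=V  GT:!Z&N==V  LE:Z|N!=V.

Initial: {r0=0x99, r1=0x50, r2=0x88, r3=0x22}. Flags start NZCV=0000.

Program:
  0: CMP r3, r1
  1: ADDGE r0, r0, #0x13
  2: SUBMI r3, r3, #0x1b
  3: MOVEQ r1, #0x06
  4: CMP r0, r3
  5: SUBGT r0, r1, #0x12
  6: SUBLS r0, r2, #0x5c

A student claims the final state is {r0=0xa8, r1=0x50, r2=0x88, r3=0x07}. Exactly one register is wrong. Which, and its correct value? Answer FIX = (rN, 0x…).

0: ✓ CMP  NZCV=1000
1: · ADDGE
2: ✓ SUBMI  r3←0x07
3: · MOVEQ
4: ✓ CMP  NZCV=1010
5: · SUBGT
6: · SUBLS

FIX = (r0, 0x99)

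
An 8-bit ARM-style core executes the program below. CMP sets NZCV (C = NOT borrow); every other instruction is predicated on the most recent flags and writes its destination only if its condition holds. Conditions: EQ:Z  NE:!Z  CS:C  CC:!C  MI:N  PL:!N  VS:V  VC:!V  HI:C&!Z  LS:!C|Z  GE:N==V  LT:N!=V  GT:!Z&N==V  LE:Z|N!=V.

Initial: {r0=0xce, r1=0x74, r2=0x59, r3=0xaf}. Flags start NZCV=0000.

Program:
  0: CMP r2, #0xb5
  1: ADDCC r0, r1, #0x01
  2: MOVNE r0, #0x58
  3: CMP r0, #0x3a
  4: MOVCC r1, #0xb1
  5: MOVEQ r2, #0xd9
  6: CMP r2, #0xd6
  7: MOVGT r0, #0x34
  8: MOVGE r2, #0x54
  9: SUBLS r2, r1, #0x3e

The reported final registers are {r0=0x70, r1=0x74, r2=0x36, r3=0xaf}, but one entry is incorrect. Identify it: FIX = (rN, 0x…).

0: ✓ CMP  NZCV=1001
1: ✓ ADDCC  r0←0x75
2: ✓ MOVNE  r0←0x58
3: ✓ CMP  NZCV=0010
4: · MOVCC
5: · MOVEQ
6: ✓ CMP  NZCV=1001
7: ✓ MOVGT  r0←0x34
8: ✓ MOVGE  r2←0x54
9: ✓ SUBLS  r2←0x36

FIX = (r0, 0x34)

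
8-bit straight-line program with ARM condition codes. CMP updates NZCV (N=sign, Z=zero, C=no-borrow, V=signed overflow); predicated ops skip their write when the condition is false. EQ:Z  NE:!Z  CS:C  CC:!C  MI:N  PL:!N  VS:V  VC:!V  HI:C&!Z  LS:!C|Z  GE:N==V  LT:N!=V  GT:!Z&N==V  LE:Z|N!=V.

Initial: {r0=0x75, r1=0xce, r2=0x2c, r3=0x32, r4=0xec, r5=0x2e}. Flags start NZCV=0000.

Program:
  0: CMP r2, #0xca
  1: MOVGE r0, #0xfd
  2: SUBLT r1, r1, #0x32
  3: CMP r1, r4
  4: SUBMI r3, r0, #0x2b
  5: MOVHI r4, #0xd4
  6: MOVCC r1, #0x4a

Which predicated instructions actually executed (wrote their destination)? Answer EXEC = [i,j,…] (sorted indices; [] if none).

[0] flags=0000 → (cmp)
[1] flags=0000 GE?T → r0=0xfd
[2] flags=0000 LT?F → skip
[3] flags=1000 → (cmp)
[4] flags=1000 MI?T → r3=0xd2
[5] flags=1000 HI?F → skip
[6] flags=1000 CC?T → r1=0x4a

EXEC = [1,4,6]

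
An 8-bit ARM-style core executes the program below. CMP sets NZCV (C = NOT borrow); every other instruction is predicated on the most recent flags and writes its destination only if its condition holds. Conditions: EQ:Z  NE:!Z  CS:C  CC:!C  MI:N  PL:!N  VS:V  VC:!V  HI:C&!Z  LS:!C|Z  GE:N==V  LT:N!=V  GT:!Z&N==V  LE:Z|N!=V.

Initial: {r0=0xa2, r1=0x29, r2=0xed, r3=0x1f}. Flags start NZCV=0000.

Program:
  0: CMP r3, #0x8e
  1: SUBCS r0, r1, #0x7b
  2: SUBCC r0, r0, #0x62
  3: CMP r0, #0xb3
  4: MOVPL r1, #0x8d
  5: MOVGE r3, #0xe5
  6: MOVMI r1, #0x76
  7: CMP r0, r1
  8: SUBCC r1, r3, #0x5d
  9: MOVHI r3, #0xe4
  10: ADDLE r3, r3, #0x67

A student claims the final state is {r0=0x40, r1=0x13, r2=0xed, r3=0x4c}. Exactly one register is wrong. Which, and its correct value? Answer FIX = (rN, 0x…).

FIX = (r1, 0x88)

[0] flags=1001 → (cmp)
[1] flags=1001 CS?F → skip
[2] flags=1001 CC?T → r0=0x40
[3] flags=1001 → (cmp)
[4] flags=1001 PL?F → skip
[5] flags=1001 GE?T → r3=0xe5
[6] flags=1001 MI?T → r1=0x76
[7] flags=1000 → (cmp)
[8] flags=1000 CC?T → r1=0x88
[9] flags=1000 HI?F → skip
[10] flags=1000 LE?T → r3=0x4c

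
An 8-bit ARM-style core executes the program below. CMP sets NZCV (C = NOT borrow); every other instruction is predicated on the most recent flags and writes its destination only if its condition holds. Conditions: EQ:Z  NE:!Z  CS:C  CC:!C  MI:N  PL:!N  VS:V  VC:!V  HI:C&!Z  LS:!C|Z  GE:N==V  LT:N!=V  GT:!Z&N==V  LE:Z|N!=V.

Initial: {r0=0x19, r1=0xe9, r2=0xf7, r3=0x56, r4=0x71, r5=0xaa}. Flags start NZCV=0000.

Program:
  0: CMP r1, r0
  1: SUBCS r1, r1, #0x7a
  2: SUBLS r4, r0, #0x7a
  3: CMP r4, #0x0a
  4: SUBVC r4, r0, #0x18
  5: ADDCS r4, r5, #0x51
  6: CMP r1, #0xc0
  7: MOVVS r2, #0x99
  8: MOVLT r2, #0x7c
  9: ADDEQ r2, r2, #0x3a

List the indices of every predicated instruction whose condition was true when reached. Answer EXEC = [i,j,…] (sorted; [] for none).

[0] flags=1010 → (cmp)
[1] flags=1010 CS?T → r1=0x6f
[2] flags=1010 LS?F → skip
[3] flags=0010 → (cmp)
[4] flags=0010 VC?T → r4=0x01
[5] flags=0010 CS?T → r4=0xfb
[6] flags=1001 → (cmp)
[7] flags=1001 VS?T → r2=0x99
[8] flags=1001 LT?F → skip
[9] flags=1001 EQ?F → skip

EXEC = [1,4,5,7]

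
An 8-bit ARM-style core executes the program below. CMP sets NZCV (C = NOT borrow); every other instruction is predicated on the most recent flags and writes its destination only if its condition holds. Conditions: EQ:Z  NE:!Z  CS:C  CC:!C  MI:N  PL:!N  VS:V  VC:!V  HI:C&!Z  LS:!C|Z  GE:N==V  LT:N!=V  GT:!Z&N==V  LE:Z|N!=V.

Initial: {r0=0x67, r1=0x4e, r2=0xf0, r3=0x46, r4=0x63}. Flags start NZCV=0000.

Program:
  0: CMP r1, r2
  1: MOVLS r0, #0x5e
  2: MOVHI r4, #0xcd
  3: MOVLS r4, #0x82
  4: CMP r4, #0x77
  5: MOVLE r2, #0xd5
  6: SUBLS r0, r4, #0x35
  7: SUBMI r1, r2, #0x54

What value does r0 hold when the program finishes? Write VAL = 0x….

0: ✓ CMP  NZCV=0000
1: ✓ MOVLS  r0←0x5e
2: · MOVHI
3: ✓ MOVLS  r4←0x82
4: ✓ CMP  NZCV=0011
5: ✓ MOVLE  r2←0xd5
6: · SUBLS
7: · SUBMI

VAL = 0x5e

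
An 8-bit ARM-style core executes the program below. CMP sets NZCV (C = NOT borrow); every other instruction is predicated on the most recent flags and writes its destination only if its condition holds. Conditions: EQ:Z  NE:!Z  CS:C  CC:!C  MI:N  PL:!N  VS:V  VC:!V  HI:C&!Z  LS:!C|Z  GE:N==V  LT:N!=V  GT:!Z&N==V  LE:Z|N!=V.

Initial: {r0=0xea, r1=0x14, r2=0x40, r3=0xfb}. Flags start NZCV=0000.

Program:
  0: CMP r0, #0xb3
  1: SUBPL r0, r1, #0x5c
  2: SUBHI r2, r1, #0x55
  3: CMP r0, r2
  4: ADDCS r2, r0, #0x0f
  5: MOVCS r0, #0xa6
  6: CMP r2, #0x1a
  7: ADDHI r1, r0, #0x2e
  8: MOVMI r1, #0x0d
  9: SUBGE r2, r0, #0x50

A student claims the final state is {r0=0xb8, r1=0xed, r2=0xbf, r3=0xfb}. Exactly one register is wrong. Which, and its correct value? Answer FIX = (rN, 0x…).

FIX = (r1, 0x0d)

[0] flags=0010 → (cmp)
[1] flags=0010 PL?T → r0=0xb8
[2] flags=0010 HI?T → r2=0xbf
[3] flags=1000 → (cmp)
[4] flags=1000 CS?F → skip
[5] flags=1000 CS?F → skip
[6] flags=1010 → (cmp)
[7] flags=1010 HI?T → r1=0xe6
[8] flags=1010 MI?T → r1=0x0d
[9] flags=1010 GE?F → skip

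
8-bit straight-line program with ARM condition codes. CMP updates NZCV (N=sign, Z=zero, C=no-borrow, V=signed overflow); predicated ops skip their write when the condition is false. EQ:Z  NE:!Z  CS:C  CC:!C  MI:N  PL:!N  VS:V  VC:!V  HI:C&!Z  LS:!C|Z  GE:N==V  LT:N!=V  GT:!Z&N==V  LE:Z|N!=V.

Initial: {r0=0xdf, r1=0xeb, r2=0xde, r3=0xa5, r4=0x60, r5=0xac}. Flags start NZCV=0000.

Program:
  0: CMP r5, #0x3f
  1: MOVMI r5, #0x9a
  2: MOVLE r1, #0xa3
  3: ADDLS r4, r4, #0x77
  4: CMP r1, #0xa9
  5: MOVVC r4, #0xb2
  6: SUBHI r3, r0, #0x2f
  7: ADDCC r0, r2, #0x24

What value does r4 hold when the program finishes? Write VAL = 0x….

0: ✓ CMP  NZCV=0011
1: · MOVMI
2: ✓ MOVLE  r1←0xa3
3: · ADDLS
4: ✓ CMP  NZCV=1000
5: ✓ MOVVC  r4←0xb2
6: · SUBHI
7: ✓ ADDCC  r0←0x02

VAL = 0xb2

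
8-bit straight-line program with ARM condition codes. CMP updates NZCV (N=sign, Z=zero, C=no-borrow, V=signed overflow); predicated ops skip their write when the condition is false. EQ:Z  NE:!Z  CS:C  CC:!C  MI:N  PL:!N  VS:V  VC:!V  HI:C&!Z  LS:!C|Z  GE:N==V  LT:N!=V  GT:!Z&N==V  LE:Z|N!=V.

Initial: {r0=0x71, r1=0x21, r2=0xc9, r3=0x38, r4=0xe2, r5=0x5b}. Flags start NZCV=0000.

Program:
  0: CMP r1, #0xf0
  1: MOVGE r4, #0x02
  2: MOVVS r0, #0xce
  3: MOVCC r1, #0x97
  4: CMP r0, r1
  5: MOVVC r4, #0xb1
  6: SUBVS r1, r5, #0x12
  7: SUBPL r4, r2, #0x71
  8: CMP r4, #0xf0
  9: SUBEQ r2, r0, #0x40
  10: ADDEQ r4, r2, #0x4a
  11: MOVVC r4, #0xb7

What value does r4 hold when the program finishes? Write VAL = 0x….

VAL = 0xb7

[0] flags=0000 → (cmp)
[1] flags=0000 GE?T → r4=0x02
[2] flags=0000 VS?F → skip
[3] flags=0000 CC?T → r1=0x97
[4] flags=1001 → (cmp)
[5] flags=1001 VC?F → skip
[6] flags=1001 VS?T → r1=0x49
[7] flags=1001 PL?F → skip
[8] flags=0000 → (cmp)
[9] flags=0000 EQ?F → skip
[10] flags=0000 EQ?F → skip
[11] flags=0000 VC?T → r4=0xb7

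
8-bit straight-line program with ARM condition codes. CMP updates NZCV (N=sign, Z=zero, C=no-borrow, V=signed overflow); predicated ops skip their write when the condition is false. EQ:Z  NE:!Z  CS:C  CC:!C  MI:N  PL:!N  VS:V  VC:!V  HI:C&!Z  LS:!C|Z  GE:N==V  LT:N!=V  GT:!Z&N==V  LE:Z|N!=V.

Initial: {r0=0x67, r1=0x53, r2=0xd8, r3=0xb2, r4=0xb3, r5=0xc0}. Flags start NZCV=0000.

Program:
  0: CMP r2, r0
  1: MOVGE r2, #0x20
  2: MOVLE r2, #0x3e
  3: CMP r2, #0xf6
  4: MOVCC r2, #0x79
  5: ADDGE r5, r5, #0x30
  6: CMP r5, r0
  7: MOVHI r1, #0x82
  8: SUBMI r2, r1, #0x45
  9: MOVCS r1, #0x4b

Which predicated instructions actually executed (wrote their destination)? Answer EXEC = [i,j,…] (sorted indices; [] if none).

[0] flags=0011 → (cmp)
[1] flags=0011 GE?F → skip
[2] flags=0011 LE?T → r2=0x3e
[3] flags=0000 → (cmp)
[4] flags=0000 CC?T → r2=0x79
[5] flags=0000 GE?T → r5=0xf0
[6] flags=1010 → (cmp)
[7] flags=1010 HI?T → r1=0x82
[8] flags=1010 MI?T → r2=0x3d
[9] flags=1010 CS?T → r1=0x4b

EXEC = [2,4,5,7,8,9]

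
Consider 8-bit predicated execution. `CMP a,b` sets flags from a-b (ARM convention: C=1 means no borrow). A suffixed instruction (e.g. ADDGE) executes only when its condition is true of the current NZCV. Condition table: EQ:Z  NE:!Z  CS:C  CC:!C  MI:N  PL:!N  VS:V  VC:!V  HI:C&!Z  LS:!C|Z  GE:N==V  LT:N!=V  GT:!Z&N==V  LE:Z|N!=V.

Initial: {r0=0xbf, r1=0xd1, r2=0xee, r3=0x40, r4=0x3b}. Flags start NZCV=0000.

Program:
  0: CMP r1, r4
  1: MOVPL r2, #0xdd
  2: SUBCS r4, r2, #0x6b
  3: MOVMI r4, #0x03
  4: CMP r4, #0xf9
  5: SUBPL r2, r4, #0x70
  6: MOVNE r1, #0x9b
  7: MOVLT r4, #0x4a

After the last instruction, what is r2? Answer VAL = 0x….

[0] flags=1010 → (cmp)
[1] flags=1010 PL?F → skip
[2] flags=1010 CS?T → r4=0x83
[3] flags=1010 MI?T → r4=0x03
[4] flags=0000 → (cmp)
[5] flags=0000 PL?T → r2=0x93
[6] flags=0000 NE?T → r1=0x9b
[7] flags=0000 LT?F → skip

VAL = 0x93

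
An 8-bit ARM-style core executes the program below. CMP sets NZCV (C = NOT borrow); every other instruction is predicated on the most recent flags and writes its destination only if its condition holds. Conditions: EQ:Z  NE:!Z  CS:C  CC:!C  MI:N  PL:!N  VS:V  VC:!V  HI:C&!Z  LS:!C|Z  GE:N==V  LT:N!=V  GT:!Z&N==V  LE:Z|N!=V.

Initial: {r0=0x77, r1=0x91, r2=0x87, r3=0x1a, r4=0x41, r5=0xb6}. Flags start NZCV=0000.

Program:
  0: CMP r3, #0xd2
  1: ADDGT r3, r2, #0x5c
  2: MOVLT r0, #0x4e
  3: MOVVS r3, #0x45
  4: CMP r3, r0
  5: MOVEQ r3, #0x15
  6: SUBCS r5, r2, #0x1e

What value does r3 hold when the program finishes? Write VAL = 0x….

0: ✓ CMP  NZCV=0000
1: ✓ ADDGT  r3←0xe3
2: · MOVLT
3: · MOVVS
4: ✓ CMP  NZCV=0011
5: · MOVEQ
6: ✓ SUBCS  r5←0x69

VAL = 0xe3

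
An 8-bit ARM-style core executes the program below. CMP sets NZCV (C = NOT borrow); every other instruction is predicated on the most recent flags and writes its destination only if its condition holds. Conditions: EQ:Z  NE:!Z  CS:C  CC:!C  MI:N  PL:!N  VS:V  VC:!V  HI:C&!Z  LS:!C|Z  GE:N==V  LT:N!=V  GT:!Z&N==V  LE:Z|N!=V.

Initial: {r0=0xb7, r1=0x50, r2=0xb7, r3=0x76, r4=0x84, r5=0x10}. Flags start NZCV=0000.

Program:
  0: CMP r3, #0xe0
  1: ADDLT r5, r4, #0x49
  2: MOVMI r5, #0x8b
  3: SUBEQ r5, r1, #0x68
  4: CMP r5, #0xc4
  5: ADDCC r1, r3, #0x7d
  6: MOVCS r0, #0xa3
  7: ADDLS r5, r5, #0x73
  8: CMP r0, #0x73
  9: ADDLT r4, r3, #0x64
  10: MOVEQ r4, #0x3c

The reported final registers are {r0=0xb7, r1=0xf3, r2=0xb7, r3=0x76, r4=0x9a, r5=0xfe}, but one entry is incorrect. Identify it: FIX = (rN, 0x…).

0: ✓ CMP  NZCV=1001
1: · ADDLT
2: ✓ MOVMI  r5←0x8b
3: · SUBEQ
4: ✓ CMP  NZCV=1000
5: ✓ ADDCC  r1←0xf3
6: · MOVCS
7: ✓ ADDLS  r5←0xfe
8: ✓ CMP  NZCV=0011
9: ✓ ADDLT  r4←0xda
10: · MOVEQ

FIX = (r4, 0xda)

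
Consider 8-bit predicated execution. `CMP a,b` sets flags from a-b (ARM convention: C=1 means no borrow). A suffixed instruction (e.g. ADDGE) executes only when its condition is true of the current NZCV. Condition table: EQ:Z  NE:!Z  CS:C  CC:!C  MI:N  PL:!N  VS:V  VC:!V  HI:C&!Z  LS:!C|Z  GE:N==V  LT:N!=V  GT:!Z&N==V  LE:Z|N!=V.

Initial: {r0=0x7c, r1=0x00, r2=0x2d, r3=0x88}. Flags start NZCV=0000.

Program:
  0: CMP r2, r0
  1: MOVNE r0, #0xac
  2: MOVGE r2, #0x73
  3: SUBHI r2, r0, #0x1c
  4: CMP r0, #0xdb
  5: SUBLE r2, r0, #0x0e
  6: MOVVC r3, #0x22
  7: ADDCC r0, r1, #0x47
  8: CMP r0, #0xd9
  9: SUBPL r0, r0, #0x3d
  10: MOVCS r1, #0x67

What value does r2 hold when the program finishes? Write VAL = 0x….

VAL = 0x9e

0: ✓ CMP  NZCV=1000
1: ✓ MOVNE  r0←0xac
2: · MOVGE
3: · SUBHI
4: ✓ CMP  NZCV=1000
5: ✓ SUBLE  r2←0x9e
6: ✓ MOVVC  r3←0x22
7: ✓ ADDCC  r0←0x47
8: ✓ CMP  NZCV=0000
9: ✓ SUBPL  r0←0x0a
10: · MOVCS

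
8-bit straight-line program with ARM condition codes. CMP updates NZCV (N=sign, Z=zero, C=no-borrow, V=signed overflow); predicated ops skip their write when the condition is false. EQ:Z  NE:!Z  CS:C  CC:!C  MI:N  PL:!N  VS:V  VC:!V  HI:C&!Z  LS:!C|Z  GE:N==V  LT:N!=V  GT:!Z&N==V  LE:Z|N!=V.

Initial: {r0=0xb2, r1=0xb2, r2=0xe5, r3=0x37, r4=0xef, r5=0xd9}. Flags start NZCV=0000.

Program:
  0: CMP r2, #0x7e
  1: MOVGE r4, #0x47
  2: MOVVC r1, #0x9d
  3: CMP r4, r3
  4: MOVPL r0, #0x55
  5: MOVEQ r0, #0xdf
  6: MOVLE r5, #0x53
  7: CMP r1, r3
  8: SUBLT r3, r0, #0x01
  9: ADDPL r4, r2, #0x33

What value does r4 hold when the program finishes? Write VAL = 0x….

[0] flags=0011 → (cmp)
[1] flags=0011 GE?F → skip
[2] flags=0011 VC?F → skip
[3] flags=1010 → (cmp)
[4] flags=1010 PL?F → skip
[5] flags=1010 EQ?F → skip
[6] flags=1010 LE?T → r5=0x53
[7] flags=0011 → (cmp)
[8] flags=0011 LT?T → r3=0xb1
[9] flags=0011 PL?T → r4=0x18

VAL = 0x18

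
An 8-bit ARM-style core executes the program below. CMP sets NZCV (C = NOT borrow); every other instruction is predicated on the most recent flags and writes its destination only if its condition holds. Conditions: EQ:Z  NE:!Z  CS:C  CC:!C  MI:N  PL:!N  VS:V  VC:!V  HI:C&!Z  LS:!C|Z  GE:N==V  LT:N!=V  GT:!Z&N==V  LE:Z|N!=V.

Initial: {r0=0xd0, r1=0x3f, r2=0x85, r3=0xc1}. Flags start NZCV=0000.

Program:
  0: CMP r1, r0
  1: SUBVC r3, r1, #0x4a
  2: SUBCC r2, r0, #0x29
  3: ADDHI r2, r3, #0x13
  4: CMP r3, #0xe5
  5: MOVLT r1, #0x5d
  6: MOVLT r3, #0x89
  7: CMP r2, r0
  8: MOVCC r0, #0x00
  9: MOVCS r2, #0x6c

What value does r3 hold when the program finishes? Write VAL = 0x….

VAL = 0xf5

0: ✓ CMP  NZCV=0000
1: ✓ SUBVC  r3←0xf5
2: ✓ SUBCC  r2←0xa7
3: · ADDHI
4: ✓ CMP  NZCV=0010
5: · MOVLT
6: · MOVLT
7: ✓ CMP  NZCV=1000
8: ✓ MOVCC  r0←0x00
9: · MOVCS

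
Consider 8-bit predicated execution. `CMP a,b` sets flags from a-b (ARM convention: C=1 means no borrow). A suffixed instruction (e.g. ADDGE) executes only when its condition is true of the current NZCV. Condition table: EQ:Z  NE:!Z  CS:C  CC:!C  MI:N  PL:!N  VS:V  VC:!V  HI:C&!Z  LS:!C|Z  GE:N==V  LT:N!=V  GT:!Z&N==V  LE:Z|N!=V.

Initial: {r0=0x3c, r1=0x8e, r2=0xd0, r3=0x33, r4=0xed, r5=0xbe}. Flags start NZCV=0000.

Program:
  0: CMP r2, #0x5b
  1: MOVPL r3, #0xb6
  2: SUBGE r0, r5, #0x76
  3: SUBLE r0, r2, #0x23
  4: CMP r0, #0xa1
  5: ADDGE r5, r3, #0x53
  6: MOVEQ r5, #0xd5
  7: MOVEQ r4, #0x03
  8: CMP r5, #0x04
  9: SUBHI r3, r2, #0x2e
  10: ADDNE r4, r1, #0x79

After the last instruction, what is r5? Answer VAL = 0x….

0: ✓ CMP  NZCV=0011
1: ✓ MOVPL  r3←0xb6
2: · SUBGE
3: ✓ SUBLE  r0←0xad
4: ✓ CMP  NZCV=0010
5: ✓ ADDGE  r5←0x09
6: · MOVEQ
7: · MOVEQ
8: ✓ CMP  NZCV=0010
9: ✓ SUBHI  r3←0xa2
10: ✓ ADDNE  r4←0x07

VAL = 0x09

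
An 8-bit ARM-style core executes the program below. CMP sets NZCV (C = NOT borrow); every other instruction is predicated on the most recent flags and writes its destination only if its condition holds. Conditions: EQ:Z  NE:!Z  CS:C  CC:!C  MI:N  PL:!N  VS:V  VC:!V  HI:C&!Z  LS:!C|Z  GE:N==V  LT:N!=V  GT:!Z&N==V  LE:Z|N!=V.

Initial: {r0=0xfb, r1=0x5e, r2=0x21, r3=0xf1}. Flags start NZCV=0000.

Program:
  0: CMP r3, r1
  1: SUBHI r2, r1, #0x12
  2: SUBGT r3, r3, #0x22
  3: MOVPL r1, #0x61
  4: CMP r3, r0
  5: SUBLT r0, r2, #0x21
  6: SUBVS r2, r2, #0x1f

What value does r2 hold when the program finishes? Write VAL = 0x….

VAL = 0x4c

[0] flags=1010 → (cmp)
[1] flags=1010 HI?T → r2=0x4c
[2] flags=1010 GT?F → skip
[3] flags=1010 PL?F → skip
[4] flags=1000 → (cmp)
[5] flags=1000 LT?T → r0=0x2b
[6] flags=1000 VS?F → skip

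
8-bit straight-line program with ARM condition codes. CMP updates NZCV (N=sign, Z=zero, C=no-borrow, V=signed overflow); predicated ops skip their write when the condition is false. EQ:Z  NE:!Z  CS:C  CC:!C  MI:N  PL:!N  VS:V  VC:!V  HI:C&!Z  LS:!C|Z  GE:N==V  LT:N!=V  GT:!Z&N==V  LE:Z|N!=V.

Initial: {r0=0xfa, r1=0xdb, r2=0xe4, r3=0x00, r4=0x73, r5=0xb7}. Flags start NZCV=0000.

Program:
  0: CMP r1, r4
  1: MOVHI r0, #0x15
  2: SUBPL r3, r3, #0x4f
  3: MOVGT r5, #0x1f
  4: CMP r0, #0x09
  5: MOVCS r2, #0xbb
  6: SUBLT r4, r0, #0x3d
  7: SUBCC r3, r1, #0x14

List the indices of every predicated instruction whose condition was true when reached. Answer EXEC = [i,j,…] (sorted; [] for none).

[0] flags=0011 → (cmp)
[1] flags=0011 HI?T → r0=0x15
[2] flags=0011 PL?T → r3=0xb1
[3] flags=0011 GT?F → skip
[4] flags=0010 → (cmp)
[5] flags=0010 CS?T → r2=0xbb
[6] flags=0010 LT?F → skip
[7] flags=0010 CC?F → skip

EXEC = [1,2,5]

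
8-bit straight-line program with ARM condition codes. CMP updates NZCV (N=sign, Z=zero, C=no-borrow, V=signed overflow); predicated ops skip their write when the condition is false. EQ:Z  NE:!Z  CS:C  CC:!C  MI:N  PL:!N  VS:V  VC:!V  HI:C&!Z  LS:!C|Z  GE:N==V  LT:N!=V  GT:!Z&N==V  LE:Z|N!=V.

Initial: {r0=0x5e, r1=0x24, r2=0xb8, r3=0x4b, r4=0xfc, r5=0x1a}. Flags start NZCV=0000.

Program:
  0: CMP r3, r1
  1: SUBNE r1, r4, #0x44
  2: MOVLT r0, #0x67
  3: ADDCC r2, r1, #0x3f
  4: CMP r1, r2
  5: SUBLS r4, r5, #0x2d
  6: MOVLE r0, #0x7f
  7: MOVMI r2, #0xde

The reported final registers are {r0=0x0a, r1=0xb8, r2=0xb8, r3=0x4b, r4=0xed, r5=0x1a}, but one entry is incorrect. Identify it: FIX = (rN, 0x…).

FIX = (r0, 0x7f)

0: ✓ CMP  NZCV=0010
1: ✓ SUBNE  r1←0xb8
2: · MOVLT
3: · ADDCC
4: ✓ CMP  NZCV=0110
5: ✓ SUBLS  r4←0xed
6: ✓ MOVLE  r0←0x7f
7: · MOVMI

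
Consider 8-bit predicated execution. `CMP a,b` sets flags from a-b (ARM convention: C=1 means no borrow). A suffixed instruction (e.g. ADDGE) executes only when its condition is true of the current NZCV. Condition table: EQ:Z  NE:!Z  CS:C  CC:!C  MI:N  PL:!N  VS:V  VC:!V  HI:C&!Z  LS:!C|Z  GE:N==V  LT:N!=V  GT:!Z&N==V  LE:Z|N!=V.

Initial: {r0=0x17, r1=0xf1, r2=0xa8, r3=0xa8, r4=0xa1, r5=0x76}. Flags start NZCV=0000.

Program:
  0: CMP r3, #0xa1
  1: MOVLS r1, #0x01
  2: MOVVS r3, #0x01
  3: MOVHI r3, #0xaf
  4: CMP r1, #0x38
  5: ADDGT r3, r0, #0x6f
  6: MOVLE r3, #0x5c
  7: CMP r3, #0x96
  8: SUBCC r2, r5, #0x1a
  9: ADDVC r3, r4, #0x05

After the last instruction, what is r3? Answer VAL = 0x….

[0] flags=0010 → (cmp)
[1] flags=0010 LS?F → skip
[2] flags=0010 VS?F → skip
[3] flags=0010 HI?T → r3=0xaf
[4] flags=1010 → (cmp)
[5] flags=1010 GT?F → skip
[6] flags=1010 LE?T → r3=0x5c
[7] flags=1001 → (cmp)
[8] flags=1001 CC?T → r2=0x5c
[9] flags=1001 VC?F → skip

VAL = 0x5c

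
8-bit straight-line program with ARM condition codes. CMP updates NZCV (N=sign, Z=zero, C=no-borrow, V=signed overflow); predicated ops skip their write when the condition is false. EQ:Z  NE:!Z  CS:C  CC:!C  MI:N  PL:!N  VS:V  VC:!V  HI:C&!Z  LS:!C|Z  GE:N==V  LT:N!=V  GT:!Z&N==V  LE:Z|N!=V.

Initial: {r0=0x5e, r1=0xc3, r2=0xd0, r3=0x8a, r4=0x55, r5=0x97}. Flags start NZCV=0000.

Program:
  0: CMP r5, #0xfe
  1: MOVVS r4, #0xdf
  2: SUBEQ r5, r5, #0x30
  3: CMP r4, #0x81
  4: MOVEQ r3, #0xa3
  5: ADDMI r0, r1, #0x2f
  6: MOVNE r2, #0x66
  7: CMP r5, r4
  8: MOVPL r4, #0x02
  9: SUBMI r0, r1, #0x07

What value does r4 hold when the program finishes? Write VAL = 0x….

VAL = 0x02

[0] flags=1000 → (cmp)
[1] flags=1000 VS?F → skip
[2] flags=1000 EQ?F → skip
[3] flags=1001 → (cmp)
[4] flags=1001 EQ?F → skip
[5] flags=1001 MI?T → r0=0xf2
[6] flags=1001 NE?T → r2=0x66
[7] flags=0011 → (cmp)
[8] flags=0011 PL?T → r4=0x02
[9] flags=0011 MI?F → skip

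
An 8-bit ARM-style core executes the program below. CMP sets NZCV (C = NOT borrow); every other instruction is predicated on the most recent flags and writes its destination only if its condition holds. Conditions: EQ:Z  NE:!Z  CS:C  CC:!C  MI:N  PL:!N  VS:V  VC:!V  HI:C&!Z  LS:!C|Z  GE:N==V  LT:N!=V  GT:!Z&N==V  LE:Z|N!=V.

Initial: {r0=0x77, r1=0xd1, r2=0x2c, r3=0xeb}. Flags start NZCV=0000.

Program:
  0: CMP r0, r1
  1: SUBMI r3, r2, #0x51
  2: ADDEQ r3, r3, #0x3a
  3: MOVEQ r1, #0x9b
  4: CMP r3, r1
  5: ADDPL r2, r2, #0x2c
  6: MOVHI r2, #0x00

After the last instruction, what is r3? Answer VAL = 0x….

VAL = 0xdb

0: ✓ CMP  NZCV=1001
1: ✓ SUBMI  r3←0xdb
2: · ADDEQ
3: · MOVEQ
4: ✓ CMP  NZCV=0010
5: ✓ ADDPL  r2←0x58
6: ✓ MOVHI  r2←0x00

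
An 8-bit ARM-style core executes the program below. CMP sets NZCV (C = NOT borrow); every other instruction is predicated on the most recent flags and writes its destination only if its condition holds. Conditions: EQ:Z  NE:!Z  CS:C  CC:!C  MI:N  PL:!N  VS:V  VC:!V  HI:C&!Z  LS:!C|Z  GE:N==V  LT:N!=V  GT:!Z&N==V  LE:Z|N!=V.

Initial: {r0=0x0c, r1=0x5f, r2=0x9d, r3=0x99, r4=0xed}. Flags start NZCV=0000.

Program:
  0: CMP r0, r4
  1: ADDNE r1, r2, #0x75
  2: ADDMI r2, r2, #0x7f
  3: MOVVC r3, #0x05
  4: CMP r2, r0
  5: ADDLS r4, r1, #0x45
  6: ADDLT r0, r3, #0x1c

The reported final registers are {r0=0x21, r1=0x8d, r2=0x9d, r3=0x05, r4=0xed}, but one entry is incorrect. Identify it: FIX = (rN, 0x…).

FIX = (r1, 0x12)

0: ✓ CMP  NZCV=0000
1: ✓ ADDNE  r1←0x12
2: · ADDMI
3: ✓ MOVVC  r3←0x05
4: ✓ CMP  NZCV=1010
5: · ADDLS
6: ✓ ADDLT  r0←0x21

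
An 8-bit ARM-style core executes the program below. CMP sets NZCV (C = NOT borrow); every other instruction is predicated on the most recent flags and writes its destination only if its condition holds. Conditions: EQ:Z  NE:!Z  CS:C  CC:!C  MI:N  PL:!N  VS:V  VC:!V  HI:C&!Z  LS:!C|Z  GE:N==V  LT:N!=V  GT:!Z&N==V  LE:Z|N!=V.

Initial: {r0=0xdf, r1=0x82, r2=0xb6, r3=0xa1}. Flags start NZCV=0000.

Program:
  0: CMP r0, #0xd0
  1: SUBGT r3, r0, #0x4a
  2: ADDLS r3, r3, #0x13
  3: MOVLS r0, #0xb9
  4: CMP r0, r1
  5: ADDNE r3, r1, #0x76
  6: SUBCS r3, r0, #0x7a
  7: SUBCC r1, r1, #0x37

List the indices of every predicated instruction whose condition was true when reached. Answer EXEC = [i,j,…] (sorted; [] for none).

EXEC = [1,5,6]

[0] flags=0010 → (cmp)
[1] flags=0010 GT?T → r3=0x95
[2] flags=0010 LS?F → skip
[3] flags=0010 LS?F → skip
[4] flags=0010 → (cmp)
[5] flags=0010 NE?T → r3=0xf8
[6] flags=0010 CS?T → r3=0x65
[7] flags=0010 CC?F → skip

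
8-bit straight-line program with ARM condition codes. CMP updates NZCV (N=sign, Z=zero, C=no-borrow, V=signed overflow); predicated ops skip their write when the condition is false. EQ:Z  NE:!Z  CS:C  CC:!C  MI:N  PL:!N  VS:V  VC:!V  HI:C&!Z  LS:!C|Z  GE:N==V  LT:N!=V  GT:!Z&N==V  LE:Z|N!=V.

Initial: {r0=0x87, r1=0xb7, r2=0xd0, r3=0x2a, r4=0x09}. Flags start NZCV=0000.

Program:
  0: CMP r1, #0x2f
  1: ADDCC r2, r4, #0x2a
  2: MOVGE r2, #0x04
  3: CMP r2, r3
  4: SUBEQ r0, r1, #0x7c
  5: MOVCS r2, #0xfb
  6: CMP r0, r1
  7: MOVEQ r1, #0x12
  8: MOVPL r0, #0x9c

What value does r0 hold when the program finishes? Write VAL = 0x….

VAL = 0x87

0: ✓ CMP  NZCV=1010
1: · ADDCC
2: · MOVGE
3: ✓ CMP  NZCV=1010
4: · SUBEQ
5: ✓ MOVCS  r2←0xfb
6: ✓ CMP  NZCV=1000
7: · MOVEQ
8: · MOVPL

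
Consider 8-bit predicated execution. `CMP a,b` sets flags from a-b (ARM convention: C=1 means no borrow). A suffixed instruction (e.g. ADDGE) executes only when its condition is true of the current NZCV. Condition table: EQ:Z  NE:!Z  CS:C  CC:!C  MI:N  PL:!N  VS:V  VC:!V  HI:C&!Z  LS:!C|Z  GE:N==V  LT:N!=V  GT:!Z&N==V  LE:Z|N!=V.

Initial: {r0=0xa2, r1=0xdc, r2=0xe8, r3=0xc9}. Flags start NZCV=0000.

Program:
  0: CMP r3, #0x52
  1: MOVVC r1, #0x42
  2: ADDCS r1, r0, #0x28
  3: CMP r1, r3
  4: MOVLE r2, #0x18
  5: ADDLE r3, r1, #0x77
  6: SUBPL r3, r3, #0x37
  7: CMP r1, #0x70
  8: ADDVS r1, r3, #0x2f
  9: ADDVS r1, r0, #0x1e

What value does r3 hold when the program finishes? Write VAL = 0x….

VAL = 0x92

[0] flags=0011 → (cmp)
[1] flags=0011 VC?F → skip
[2] flags=0011 CS?T → r1=0xca
[3] flags=0010 → (cmp)
[4] flags=0010 LE?F → skip
[5] flags=0010 LE?F → skip
[6] flags=0010 PL?T → r3=0x92
[7] flags=0011 → (cmp)
[8] flags=0011 VS?T → r1=0xc1
[9] flags=0011 VS?T → r1=0xc0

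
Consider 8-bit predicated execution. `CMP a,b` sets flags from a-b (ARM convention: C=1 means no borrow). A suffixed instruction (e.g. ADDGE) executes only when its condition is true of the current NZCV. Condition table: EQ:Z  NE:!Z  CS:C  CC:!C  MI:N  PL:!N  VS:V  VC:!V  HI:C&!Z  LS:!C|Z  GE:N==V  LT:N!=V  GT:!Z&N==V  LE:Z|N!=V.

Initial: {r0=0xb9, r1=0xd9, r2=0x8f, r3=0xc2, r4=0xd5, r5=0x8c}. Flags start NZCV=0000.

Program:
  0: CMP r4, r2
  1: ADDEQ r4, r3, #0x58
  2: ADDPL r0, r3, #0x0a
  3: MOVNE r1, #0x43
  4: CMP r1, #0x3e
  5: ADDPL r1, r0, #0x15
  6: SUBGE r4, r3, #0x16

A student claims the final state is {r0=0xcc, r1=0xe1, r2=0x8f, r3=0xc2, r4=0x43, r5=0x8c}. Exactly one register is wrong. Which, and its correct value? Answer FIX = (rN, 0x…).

[0] flags=0010 → (cmp)
[1] flags=0010 EQ?F → skip
[2] flags=0010 PL?T → r0=0xcc
[3] flags=0010 NE?T → r1=0x43
[4] flags=0010 → (cmp)
[5] flags=0010 PL?T → r1=0xe1
[6] flags=0010 GE?T → r4=0xac

FIX = (r4, 0xac)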